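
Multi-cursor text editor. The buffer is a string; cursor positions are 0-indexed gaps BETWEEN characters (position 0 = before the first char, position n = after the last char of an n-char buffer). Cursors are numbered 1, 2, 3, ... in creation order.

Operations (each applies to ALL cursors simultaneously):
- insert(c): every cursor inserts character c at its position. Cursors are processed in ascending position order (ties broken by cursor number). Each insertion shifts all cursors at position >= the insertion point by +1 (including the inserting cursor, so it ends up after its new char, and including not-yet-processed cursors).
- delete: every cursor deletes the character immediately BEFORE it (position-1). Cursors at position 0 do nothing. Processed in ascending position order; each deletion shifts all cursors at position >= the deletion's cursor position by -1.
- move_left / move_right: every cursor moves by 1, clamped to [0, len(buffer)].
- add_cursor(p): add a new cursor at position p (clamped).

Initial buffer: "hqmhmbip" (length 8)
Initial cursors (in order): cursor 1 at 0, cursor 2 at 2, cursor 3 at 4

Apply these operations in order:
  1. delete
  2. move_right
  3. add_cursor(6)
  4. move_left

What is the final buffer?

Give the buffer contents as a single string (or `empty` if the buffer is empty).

Answer: hmmbip

Derivation:
After op 1 (delete): buffer="hmmbip" (len 6), cursors c1@0 c2@1 c3@2, authorship ......
After op 2 (move_right): buffer="hmmbip" (len 6), cursors c1@1 c2@2 c3@3, authorship ......
After op 3 (add_cursor(6)): buffer="hmmbip" (len 6), cursors c1@1 c2@2 c3@3 c4@6, authorship ......
After op 4 (move_left): buffer="hmmbip" (len 6), cursors c1@0 c2@1 c3@2 c4@5, authorship ......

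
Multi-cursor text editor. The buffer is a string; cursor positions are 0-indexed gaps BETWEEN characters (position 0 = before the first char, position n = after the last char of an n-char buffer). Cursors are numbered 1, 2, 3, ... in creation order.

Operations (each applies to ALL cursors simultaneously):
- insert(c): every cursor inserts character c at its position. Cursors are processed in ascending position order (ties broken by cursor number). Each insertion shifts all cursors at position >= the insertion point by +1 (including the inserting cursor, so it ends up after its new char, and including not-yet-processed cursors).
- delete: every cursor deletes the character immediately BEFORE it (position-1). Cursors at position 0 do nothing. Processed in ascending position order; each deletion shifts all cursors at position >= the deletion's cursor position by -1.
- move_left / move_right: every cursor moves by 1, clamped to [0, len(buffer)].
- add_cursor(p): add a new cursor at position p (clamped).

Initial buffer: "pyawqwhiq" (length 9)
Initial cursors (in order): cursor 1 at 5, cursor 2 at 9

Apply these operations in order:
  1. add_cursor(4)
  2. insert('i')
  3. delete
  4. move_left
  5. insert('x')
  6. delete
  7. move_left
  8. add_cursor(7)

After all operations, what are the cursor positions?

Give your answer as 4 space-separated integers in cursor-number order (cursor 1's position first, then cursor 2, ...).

Answer: 3 7 2 7

Derivation:
After op 1 (add_cursor(4)): buffer="pyawqwhiq" (len 9), cursors c3@4 c1@5 c2@9, authorship .........
After op 2 (insert('i')): buffer="pyawiqiwhiqi" (len 12), cursors c3@5 c1@7 c2@12, authorship ....3.1....2
After op 3 (delete): buffer="pyawqwhiq" (len 9), cursors c3@4 c1@5 c2@9, authorship .........
After op 4 (move_left): buffer="pyawqwhiq" (len 9), cursors c3@3 c1@4 c2@8, authorship .........
After op 5 (insert('x')): buffer="pyaxwxqwhixq" (len 12), cursors c3@4 c1@6 c2@11, authorship ...3.1....2.
After op 6 (delete): buffer="pyawqwhiq" (len 9), cursors c3@3 c1@4 c2@8, authorship .........
After op 7 (move_left): buffer="pyawqwhiq" (len 9), cursors c3@2 c1@3 c2@7, authorship .........
After op 8 (add_cursor(7)): buffer="pyawqwhiq" (len 9), cursors c3@2 c1@3 c2@7 c4@7, authorship .........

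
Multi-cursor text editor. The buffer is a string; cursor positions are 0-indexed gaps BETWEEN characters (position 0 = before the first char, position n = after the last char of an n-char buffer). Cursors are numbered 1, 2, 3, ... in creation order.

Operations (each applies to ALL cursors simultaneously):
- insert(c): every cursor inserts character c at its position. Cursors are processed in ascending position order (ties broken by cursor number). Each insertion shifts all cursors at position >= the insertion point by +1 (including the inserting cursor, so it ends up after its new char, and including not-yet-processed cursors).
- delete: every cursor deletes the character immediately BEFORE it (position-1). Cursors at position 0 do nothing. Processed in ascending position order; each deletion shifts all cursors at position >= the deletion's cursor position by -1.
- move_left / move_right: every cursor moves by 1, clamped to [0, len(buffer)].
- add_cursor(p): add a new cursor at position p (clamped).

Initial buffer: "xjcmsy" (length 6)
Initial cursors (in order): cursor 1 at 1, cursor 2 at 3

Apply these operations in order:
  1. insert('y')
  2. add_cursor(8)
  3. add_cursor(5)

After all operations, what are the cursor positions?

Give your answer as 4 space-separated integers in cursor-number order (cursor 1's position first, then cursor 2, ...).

Answer: 2 5 8 5

Derivation:
After op 1 (insert('y')): buffer="xyjcymsy" (len 8), cursors c1@2 c2@5, authorship .1..2...
After op 2 (add_cursor(8)): buffer="xyjcymsy" (len 8), cursors c1@2 c2@5 c3@8, authorship .1..2...
After op 3 (add_cursor(5)): buffer="xyjcymsy" (len 8), cursors c1@2 c2@5 c4@5 c3@8, authorship .1..2...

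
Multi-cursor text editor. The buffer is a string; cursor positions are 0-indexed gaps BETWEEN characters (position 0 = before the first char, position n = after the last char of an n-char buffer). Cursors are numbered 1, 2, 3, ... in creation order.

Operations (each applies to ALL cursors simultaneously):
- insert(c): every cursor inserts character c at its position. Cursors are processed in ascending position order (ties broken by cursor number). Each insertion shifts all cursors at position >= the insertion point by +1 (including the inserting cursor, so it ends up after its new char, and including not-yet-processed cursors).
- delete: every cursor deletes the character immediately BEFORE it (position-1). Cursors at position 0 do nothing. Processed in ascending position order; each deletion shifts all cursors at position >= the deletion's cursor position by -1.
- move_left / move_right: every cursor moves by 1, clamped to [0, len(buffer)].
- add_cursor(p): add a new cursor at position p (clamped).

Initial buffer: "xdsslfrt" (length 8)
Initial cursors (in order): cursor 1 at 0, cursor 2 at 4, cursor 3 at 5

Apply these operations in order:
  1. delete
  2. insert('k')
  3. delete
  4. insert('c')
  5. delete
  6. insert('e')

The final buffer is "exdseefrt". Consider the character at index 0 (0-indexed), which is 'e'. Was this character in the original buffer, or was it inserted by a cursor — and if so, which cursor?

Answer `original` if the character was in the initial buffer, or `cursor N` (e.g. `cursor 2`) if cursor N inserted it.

Answer: cursor 1

Derivation:
After op 1 (delete): buffer="xdsfrt" (len 6), cursors c1@0 c2@3 c3@3, authorship ......
After op 2 (insert('k')): buffer="kxdskkfrt" (len 9), cursors c1@1 c2@6 c3@6, authorship 1...23...
After op 3 (delete): buffer="xdsfrt" (len 6), cursors c1@0 c2@3 c3@3, authorship ......
After op 4 (insert('c')): buffer="cxdsccfrt" (len 9), cursors c1@1 c2@6 c3@6, authorship 1...23...
After op 5 (delete): buffer="xdsfrt" (len 6), cursors c1@0 c2@3 c3@3, authorship ......
After op 6 (insert('e')): buffer="exdseefrt" (len 9), cursors c1@1 c2@6 c3@6, authorship 1...23...
Authorship (.=original, N=cursor N): 1 . . . 2 3 . . .
Index 0: author = 1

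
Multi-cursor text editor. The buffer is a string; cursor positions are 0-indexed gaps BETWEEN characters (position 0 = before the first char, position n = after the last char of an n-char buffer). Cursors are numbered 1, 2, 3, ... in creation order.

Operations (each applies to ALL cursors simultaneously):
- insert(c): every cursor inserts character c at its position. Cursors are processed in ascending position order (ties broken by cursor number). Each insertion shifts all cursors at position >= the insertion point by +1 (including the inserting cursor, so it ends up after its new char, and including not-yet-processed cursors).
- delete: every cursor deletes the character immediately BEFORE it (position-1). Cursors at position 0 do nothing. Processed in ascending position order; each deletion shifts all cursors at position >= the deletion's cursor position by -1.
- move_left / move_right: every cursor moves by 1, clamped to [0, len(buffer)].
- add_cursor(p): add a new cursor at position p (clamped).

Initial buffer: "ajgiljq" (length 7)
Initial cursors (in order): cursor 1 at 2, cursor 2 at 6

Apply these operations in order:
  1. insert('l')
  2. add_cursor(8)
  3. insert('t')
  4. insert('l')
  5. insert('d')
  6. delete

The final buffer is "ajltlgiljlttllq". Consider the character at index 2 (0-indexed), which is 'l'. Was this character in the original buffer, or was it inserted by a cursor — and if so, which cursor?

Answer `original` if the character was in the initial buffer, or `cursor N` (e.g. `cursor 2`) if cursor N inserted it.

Answer: cursor 1

Derivation:
After op 1 (insert('l')): buffer="ajlgiljlq" (len 9), cursors c1@3 c2@8, authorship ..1....2.
After op 2 (add_cursor(8)): buffer="ajlgiljlq" (len 9), cursors c1@3 c2@8 c3@8, authorship ..1....2.
After op 3 (insert('t')): buffer="ajltgiljlttq" (len 12), cursors c1@4 c2@11 c3@11, authorship ..11....223.
After op 4 (insert('l')): buffer="ajltlgiljlttllq" (len 15), cursors c1@5 c2@14 c3@14, authorship ..111....22323.
After op 5 (insert('d')): buffer="ajltldgiljlttllddq" (len 18), cursors c1@6 c2@17 c3@17, authorship ..1111....2232323.
After op 6 (delete): buffer="ajltlgiljlttllq" (len 15), cursors c1@5 c2@14 c3@14, authorship ..111....22323.
Authorship (.=original, N=cursor N): . . 1 1 1 . . . . 2 2 3 2 3 .
Index 2: author = 1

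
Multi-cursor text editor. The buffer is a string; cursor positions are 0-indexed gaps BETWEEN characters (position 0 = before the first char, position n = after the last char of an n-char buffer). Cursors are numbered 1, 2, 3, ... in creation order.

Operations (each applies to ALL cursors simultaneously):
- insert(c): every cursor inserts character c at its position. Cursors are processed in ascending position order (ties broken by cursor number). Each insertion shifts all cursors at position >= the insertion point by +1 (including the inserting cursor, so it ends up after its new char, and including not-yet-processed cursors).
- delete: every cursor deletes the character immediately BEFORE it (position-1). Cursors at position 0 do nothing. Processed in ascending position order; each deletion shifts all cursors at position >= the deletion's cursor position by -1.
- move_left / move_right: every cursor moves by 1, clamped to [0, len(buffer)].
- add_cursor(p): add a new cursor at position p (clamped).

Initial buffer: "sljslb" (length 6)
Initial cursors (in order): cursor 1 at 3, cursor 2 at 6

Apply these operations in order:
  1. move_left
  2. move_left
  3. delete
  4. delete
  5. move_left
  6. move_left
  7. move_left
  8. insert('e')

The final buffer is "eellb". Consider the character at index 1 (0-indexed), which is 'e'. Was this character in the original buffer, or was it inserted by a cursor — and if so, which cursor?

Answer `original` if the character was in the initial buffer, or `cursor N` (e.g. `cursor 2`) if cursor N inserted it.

Answer: cursor 2

Derivation:
After op 1 (move_left): buffer="sljslb" (len 6), cursors c1@2 c2@5, authorship ......
After op 2 (move_left): buffer="sljslb" (len 6), cursors c1@1 c2@4, authorship ......
After op 3 (delete): buffer="ljlb" (len 4), cursors c1@0 c2@2, authorship ....
After op 4 (delete): buffer="llb" (len 3), cursors c1@0 c2@1, authorship ...
After op 5 (move_left): buffer="llb" (len 3), cursors c1@0 c2@0, authorship ...
After op 6 (move_left): buffer="llb" (len 3), cursors c1@0 c2@0, authorship ...
After op 7 (move_left): buffer="llb" (len 3), cursors c1@0 c2@0, authorship ...
After op 8 (insert('e')): buffer="eellb" (len 5), cursors c1@2 c2@2, authorship 12...
Authorship (.=original, N=cursor N): 1 2 . . .
Index 1: author = 2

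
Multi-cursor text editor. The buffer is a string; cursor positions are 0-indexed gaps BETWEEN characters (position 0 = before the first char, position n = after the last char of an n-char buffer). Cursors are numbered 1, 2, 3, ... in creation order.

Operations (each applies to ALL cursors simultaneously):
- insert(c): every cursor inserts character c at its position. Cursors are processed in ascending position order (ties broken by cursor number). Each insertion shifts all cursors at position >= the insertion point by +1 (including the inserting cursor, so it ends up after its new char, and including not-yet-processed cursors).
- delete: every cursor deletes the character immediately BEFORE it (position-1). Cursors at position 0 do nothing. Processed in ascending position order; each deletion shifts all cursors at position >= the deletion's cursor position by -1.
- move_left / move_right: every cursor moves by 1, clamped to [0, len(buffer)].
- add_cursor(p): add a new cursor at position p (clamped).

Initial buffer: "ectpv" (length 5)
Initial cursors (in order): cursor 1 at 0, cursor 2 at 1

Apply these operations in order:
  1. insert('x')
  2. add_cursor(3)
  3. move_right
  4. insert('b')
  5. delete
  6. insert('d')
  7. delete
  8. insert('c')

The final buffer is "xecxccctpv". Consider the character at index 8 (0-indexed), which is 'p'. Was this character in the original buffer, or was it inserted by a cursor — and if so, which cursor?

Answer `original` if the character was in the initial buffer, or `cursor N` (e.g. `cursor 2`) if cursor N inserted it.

After op 1 (insert('x')): buffer="xexctpv" (len 7), cursors c1@1 c2@3, authorship 1.2....
After op 2 (add_cursor(3)): buffer="xexctpv" (len 7), cursors c1@1 c2@3 c3@3, authorship 1.2....
After op 3 (move_right): buffer="xexctpv" (len 7), cursors c1@2 c2@4 c3@4, authorship 1.2....
After op 4 (insert('b')): buffer="xebxcbbtpv" (len 10), cursors c1@3 c2@7 c3@7, authorship 1.12.23...
After op 5 (delete): buffer="xexctpv" (len 7), cursors c1@2 c2@4 c3@4, authorship 1.2....
After op 6 (insert('d')): buffer="xedxcddtpv" (len 10), cursors c1@3 c2@7 c3@7, authorship 1.12.23...
After op 7 (delete): buffer="xexctpv" (len 7), cursors c1@2 c2@4 c3@4, authorship 1.2....
After op 8 (insert('c')): buffer="xecxccctpv" (len 10), cursors c1@3 c2@7 c3@7, authorship 1.12.23...
Authorship (.=original, N=cursor N): 1 . 1 2 . 2 3 . . .
Index 8: author = original

Answer: original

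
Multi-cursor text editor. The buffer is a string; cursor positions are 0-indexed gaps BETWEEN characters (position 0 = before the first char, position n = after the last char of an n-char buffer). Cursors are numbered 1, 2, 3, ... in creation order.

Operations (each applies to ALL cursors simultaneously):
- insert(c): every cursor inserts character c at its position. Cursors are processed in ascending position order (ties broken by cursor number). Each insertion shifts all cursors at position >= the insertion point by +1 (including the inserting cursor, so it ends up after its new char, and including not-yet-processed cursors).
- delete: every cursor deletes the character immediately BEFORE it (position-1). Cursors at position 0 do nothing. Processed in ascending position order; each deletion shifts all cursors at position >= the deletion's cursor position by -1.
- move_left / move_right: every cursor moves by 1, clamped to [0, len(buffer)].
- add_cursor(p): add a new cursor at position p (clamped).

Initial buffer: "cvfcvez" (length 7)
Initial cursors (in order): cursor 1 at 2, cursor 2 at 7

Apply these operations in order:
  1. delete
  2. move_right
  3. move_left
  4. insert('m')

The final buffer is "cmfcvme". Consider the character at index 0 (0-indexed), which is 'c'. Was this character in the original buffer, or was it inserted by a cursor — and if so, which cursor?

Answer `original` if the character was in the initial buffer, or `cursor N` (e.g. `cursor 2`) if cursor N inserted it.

Answer: original

Derivation:
After op 1 (delete): buffer="cfcve" (len 5), cursors c1@1 c2@5, authorship .....
After op 2 (move_right): buffer="cfcve" (len 5), cursors c1@2 c2@5, authorship .....
After op 3 (move_left): buffer="cfcve" (len 5), cursors c1@1 c2@4, authorship .....
After op 4 (insert('m')): buffer="cmfcvme" (len 7), cursors c1@2 c2@6, authorship .1...2.
Authorship (.=original, N=cursor N): . 1 . . . 2 .
Index 0: author = original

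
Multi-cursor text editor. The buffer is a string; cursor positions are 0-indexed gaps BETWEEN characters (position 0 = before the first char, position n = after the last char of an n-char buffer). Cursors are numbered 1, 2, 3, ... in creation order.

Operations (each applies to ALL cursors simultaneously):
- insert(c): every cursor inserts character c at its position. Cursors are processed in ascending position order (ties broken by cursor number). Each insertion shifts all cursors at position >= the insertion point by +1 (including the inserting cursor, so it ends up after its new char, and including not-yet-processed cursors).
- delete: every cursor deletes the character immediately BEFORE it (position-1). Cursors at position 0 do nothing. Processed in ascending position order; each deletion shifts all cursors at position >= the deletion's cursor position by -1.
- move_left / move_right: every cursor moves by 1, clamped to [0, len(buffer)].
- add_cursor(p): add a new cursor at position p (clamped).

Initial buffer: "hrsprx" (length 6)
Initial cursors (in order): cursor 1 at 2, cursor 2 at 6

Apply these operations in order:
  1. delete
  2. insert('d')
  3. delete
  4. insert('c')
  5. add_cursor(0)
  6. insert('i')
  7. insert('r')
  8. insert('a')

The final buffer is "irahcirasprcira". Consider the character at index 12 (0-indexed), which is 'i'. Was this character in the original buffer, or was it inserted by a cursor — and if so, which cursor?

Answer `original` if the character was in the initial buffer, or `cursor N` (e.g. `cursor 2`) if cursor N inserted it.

Answer: cursor 2

Derivation:
After op 1 (delete): buffer="hspr" (len 4), cursors c1@1 c2@4, authorship ....
After op 2 (insert('d')): buffer="hdsprd" (len 6), cursors c1@2 c2@6, authorship .1...2
After op 3 (delete): buffer="hspr" (len 4), cursors c1@1 c2@4, authorship ....
After op 4 (insert('c')): buffer="hcsprc" (len 6), cursors c1@2 c2@6, authorship .1...2
After op 5 (add_cursor(0)): buffer="hcsprc" (len 6), cursors c3@0 c1@2 c2@6, authorship .1...2
After op 6 (insert('i')): buffer="ihcisprci" (len 9), cursors c3@1 c1@4 c2@9, authorship 3.11...22
After op 7 (insert('r')): buffer="irhcirsprcir" (len 12), cursors c3@2 c1@6 c2@12, authorship 33.111...222
After op 8 (insert('a')): buffer="irahcirasprcira" (len 15), cursors c3@3 c1@8 c2@15, authorship 333.1111...2222
Authorship (.=original, N=cursor N): 3 3 3 . 1 1 1 1 . . . 2 2 2 2
Index 12: author = 2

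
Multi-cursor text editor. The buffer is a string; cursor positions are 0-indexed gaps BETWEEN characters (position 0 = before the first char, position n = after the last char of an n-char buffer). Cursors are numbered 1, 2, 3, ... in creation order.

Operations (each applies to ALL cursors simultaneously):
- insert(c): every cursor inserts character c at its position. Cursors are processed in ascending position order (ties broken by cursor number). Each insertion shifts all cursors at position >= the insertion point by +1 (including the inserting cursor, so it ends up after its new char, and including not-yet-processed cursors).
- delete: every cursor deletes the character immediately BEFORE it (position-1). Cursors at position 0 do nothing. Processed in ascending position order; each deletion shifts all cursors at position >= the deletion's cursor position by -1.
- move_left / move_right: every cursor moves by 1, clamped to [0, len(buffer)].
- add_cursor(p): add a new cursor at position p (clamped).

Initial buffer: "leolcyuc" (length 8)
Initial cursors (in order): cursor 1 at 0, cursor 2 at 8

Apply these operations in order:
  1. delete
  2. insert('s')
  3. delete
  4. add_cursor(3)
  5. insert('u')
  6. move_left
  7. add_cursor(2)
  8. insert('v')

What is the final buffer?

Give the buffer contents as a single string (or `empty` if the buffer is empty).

Answer: vulveovulcyuvu

Derivation:
After op 1 (delete): buffer="leolcyu" (len 7), cursors c1@0 c2@7, authorship .......
After op 2 (insert('s')): buffer="sleolcyus" (len 9), cursors c1@1 c2@9, authorship 1.......2
After op 3 (delete): buffer="leolcyu" (len 7), cursors c1@0 c2@7, authorship .......
After op 4 (add_cursor(3)): buffer="leolcyu" (len 7), cursors c1@0 c3@3 c2@7, authorship .......
After op 5 (insert('u')): buffer="uleoulcyuu" (len 10), cursors c1@1 c3@5 c2@10, authorship 1...3....2
After op 6 (move_left): buffer="uleoulcyuu" (len 10), cursors c1@0 c3@4 c2@9, authorship 1...3....2
After op 7 (add_cursor(2)): buffer="uleoulcyuu" (len 10), cursors c1@0 c4@2 c3@4 c2@9, authorship 1...3....2
After op 8 (insert('v')): buffer="vulveovulcyuvu" (len 14), cursors c1@1 c4@4 c3@7 c2@13, authorship 11.4..33....22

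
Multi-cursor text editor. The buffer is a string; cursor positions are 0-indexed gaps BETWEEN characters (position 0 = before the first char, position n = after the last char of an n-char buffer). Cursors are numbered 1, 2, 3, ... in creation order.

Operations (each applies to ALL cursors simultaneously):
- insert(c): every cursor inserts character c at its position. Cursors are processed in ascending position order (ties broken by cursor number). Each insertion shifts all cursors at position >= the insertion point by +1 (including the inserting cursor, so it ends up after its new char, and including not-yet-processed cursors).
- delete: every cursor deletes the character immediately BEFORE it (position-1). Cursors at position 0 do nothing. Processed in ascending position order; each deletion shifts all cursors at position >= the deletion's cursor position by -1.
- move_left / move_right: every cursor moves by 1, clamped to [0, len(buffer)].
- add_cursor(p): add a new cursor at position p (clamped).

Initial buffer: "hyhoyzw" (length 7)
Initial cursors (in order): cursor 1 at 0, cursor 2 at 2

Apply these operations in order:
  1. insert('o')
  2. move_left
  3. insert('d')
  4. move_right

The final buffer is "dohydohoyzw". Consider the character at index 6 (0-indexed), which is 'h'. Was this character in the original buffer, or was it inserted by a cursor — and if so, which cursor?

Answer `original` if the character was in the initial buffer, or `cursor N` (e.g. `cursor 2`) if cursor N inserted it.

Answer: original

Derivation:
After op 1 (insert('o')): buffer="ohyohoyzw" (len 9), cursors c1@1 c2@4, authorship 1..2.....
After op 2 (move_left): buffer="ohyohoyzw" (len 9), cursors c1@0 c2@3, authorship 1..2.....
After op 3 (insert('d')): buffer="dohydohoyzw" (len 11), cursors c1@1 c2@5, authorship 11..22.....
After op 4 (move_right): buffer="dohydohoyzw" (len 11), cursors c1@2 c2@6, authorship 11..22.....
Authorship (.=original, N=cursor N): 1 1 . . 2 2 . . . . .
Index 6: author = original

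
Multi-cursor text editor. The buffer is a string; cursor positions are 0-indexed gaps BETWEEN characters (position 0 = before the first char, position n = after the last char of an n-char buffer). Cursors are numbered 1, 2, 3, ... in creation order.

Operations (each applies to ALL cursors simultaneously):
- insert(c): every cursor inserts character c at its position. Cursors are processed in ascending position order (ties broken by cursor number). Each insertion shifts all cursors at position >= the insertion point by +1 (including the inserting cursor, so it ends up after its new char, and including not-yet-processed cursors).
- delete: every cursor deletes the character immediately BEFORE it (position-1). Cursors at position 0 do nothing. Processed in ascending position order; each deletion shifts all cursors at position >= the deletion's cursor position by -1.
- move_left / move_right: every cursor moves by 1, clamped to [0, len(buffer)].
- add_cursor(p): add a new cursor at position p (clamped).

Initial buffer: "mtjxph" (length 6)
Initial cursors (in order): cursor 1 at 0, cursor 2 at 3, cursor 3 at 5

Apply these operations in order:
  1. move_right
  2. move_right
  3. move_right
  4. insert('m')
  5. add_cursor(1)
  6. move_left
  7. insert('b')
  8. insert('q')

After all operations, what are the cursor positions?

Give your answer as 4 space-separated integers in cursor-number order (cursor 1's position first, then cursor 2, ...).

Answer: 7 16 16 2

Derivation:
After op 1 (move_right): buffer="mtjxph" (len 6), cursors c1@1 c2@4 c3@6, authorship ......
After op 2 (move_right): buffer="mtjxph" (len 6), cursors c1@2 c2@5 c3@6, authorship ......
After op 3 (move_right): buffer="mtjxph" (len 6), cursors c1@3 c2@6 c3@6, authorship ......
After op 4 (insert('m')): buffer="mtjmxphmm" (len 9), cursors c1@4 c2@9 c3@9, authorship ...1...23
After op 5 (add_cursor(1)): buffer="mtjmxphmm" (len 9), cursors c4@1 c1@4 c2@9 c3@9, authorship ...1...23
After op 6 (move_left): buffer="mtjmxphmm" (len 9), cursors c4@0 c1@3 c2@8 c3@8, authorship ...1...23
After op 7 (insert('b')): buffer="bmtjbmxphmbbm" (len 13), cursors c4@1 c1@5 c2@12 c3@12, authorship 4...11...2233
After op 8 (insert('q')): buffer="bqmtjbqmxphmbbqqm" (len 17), cursors c4@2 c1@7 c2@16 c3@16, authorship 44...111...223233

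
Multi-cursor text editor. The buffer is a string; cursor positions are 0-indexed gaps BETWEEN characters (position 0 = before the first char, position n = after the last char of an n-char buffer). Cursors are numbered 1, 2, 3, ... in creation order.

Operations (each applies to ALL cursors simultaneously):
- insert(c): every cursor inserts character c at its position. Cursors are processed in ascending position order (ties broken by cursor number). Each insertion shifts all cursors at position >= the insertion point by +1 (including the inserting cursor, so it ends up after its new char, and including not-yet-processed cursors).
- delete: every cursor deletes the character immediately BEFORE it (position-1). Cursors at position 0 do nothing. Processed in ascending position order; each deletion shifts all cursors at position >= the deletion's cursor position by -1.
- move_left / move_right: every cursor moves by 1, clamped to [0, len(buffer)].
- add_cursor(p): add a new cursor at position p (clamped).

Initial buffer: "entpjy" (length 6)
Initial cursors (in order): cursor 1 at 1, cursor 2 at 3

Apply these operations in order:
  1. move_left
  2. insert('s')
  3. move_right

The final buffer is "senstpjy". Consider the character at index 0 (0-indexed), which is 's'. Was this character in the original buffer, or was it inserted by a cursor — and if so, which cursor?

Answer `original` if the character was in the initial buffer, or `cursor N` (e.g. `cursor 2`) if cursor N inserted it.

Answer: cursor 1

Derivation:
After op 1 (move_left): buffer="entpjy" (len 6), cursors c1@0 c2@2, authorship ......
After op 2 (insert('s')): buffer="senstpjy" (len 8), cursors c1@1 c2@4, authorship 1..2....
After op 3 (move_right): buffer="senstpjy" (len 8), cursors c1@2 c2@5, authorship 1..2....
Authorship (.=original, N=cursor N): 1 . . 2 . . . .
Index 0: author = 1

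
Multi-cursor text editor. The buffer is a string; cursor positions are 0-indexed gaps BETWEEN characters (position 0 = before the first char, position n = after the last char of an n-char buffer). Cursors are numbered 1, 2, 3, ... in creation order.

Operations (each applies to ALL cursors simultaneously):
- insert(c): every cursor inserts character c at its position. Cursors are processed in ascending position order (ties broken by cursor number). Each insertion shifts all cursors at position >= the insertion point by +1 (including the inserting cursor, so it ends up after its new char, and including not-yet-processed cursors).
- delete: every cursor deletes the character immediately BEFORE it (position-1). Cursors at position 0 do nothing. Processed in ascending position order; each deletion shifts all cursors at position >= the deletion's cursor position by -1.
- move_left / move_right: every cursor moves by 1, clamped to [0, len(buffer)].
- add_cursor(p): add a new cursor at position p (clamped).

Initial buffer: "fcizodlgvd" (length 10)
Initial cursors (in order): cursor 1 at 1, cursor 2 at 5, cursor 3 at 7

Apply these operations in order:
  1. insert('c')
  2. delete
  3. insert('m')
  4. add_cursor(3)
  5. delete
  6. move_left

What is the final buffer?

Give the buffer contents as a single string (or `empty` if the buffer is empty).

Answer: fizodlgvd

Derivation:
After op 1 (insert('c')): buffer="fccizocdlcgvd" (len 13), cursors c1@2 c2@7 c3@10, authorship .1....2..3...
After op 2 (delete): buffer="fcizodlgvd" (len 10), cursors c1@1 c2@5 c3@7, authorship ..........
After op 3 (insert('m')): buffer="fmcizomdlmgvd" (len 13), cursors c1@2 c2@7 c3@10, authorship .1....2..3...
After op 4 (add_cursor(3)): buffer="fmcizomdlmgvd" (len 13), cursors c1@2 c4@3 c2@7 c3@10, authorship .1....2..3...
After op 5 (delete): buffer="fizodlgvd" (len 9), cursors c1@1 c4@1 c2@4 c3@6, authorship .........
After op 6 (move_left): buffer="fizodlgvd" (len 9), cursors c1@0 c4@0 c2@3 c3@5, authorship .........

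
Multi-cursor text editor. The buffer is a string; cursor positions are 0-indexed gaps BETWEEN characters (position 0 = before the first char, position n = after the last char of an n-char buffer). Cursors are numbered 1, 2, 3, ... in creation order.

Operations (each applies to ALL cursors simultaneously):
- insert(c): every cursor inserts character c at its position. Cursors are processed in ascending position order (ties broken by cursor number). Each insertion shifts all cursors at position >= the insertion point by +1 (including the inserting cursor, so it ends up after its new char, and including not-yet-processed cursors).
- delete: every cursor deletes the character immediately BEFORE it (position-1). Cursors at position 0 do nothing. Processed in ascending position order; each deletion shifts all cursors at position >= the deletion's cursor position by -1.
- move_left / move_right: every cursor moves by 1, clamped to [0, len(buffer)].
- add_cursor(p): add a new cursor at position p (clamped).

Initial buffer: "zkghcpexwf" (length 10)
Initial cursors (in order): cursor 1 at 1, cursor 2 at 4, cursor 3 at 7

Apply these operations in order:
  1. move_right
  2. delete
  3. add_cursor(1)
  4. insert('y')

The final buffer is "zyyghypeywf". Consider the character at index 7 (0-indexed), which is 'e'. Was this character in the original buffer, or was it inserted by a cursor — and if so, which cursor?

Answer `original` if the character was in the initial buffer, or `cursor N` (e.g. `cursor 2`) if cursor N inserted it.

Answer: original

Derivation:
After op 1 (move_right): buffer="zkghcpexwf" (len 10), cursors c1@2 c2@5 c3@8, authorship ..........
After op 2 (delete): buffer="zghpewf" (len 7), cursors c1@1 c2@3 c3@5, authorship .......
After op 3 (add_cursor(1)): buffer="zghpewf" (len 7), cursors c1@1 c4@1 c2@3 c3@5, authorship .......
After op 4 (insert('y')): buffer="zyyghypeywf" (len 11), cursors c1@3 c4@3 c2@6 c3@9, authorship .14..2..3..
Authorship (.=original, N=cursor N): . 1 4 . . 2 . . 3 . .
Index 7: author = original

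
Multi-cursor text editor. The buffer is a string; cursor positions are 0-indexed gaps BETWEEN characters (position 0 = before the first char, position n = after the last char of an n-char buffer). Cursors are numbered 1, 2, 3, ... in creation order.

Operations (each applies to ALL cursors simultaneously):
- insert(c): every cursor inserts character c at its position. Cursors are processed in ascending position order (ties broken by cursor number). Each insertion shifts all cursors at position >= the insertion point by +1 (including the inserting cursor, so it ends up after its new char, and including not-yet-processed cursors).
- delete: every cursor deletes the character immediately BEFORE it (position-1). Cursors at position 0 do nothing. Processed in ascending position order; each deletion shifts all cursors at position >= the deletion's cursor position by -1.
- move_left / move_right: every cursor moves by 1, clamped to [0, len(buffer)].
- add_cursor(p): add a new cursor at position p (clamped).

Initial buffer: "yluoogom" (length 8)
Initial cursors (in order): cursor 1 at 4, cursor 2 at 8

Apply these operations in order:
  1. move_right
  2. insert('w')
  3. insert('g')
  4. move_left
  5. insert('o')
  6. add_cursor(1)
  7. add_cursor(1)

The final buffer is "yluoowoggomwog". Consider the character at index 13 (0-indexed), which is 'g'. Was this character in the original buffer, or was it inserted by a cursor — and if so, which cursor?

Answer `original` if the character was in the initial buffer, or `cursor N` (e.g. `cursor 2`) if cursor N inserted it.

After op 1 (move_right): buffer="yluoogom" (len 8), cursors c1@5 c2@8, authorship ........
After op 2 (insert('w')): buffer="yluoowgomw" (len 10), cursors c1@6 c2@10, authorship .....1...2
After op 3 (insert('g')): buffer="yluoowggomwg" (len 12), cursors c1@7 c2@12, authorship .....11...22
After op 4 (move_left): buffer="yluoowggomwg" (len 12), cursors c1@6 c2@11, authorship .....11...22
After op 5 (insert('o')): buffer="yluoowoggomwog" (len 14), cursors c1@7 c2@13, authorship .....111...222
After op 6 (add_cursor(1)): buffer="yluoowoggomwog" (len 14), cursors c3@1 c1@7 c2@13, authorship .....111...222
After op 7 (add_cursor(1)): buffer="yluoowoggomwog" (len 14), cursors c3@1 c4@1 c1@7 c2@13, authorship .....111...222
Authorship (.=original, N=cursor N): . . . . . 1 1 1 . . . 2 2 2
Index 13: author = 2

Answer: cursor 2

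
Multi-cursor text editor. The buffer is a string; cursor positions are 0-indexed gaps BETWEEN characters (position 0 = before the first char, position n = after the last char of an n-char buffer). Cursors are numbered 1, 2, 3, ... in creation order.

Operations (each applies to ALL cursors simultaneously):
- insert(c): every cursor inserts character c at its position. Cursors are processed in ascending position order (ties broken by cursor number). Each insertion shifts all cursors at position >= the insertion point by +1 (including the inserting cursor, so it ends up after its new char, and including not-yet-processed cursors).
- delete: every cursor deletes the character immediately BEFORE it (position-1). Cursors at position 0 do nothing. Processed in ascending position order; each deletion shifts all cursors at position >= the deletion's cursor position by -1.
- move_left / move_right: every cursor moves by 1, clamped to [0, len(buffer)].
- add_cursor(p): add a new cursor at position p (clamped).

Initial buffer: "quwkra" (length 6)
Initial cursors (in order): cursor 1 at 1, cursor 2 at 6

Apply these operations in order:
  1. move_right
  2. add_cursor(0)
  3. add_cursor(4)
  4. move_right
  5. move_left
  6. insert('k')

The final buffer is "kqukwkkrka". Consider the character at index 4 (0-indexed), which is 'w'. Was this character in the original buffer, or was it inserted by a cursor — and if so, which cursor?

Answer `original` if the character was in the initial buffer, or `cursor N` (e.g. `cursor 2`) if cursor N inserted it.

After op 1 (move_right): buffer="quwkra" (len 6), cursors c1@2 c2@6, authorship ......
After op 2 (add_cursor(0)): buffer="quwkra" (len 6), cursors c3@0 c1@2 c2@6, authorship ......
After op 3 (add_cursor(4)): buffer="quwkra" (len 6), cursors c3@0 c1@2 c4@4 c2@6, authorship ......
After op 4 (move_right): buffer="quwkra" (len 6), cursors c3@1 c1@3 c4@5 c2@6, authorship ......
After op 5 (move_left): buffer="quwkra" (len 6), cursors c3@0 c1@2 c4@4 c2@5, authorship ......
After op 6 (insert('k')): buffer="kqukwkkrka" (len 10), cursors c3@1 c1@4 c4@7 c2@9, authorship 3..1..4.2.
Authorship (.=original, N=cursor N): 3 . . 1 . . 4 . 2 .
Index 4: author = original

Answer: original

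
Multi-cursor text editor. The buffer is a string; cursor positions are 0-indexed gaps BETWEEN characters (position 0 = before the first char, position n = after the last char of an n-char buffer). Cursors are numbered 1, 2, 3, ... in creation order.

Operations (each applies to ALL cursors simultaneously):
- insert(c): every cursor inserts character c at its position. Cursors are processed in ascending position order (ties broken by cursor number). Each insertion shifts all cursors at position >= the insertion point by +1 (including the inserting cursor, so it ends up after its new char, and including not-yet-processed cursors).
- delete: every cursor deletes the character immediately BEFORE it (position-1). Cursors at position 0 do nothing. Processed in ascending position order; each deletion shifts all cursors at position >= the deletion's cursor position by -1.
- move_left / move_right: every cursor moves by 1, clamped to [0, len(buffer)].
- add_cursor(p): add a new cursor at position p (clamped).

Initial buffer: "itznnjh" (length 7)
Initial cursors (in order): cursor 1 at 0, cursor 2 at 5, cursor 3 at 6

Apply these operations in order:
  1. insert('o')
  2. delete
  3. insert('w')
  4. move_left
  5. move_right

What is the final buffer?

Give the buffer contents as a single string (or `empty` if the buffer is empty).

Answer: witznnwjwh

Derivation:
After op 1 (insert('o')): buffer="oitznnojoh" (len 10), cursors c1@1 c2@7 c3@9, authorship 1.....2.3.
After op 2 (delete): buffer="itznnjh" (len 7), cursors c1@0 c2@5 c3@6, authorship .......
After op 3 (insert('w')): buffer="witznnwjwh" (len 10), cursors c1@1 c2@7 c3@9, authorship 1.....2.3.
After op 4 (move_left): buffer="witznnwjwh" (len 10), cursors c1@0 c2@6 c3@8, authorship 1.....2.3.
After op 5 (move_right): buffer="witznnwjwh" (len 10), cursors c1@1 c2@7 c3@9, authorship 1.....2.3.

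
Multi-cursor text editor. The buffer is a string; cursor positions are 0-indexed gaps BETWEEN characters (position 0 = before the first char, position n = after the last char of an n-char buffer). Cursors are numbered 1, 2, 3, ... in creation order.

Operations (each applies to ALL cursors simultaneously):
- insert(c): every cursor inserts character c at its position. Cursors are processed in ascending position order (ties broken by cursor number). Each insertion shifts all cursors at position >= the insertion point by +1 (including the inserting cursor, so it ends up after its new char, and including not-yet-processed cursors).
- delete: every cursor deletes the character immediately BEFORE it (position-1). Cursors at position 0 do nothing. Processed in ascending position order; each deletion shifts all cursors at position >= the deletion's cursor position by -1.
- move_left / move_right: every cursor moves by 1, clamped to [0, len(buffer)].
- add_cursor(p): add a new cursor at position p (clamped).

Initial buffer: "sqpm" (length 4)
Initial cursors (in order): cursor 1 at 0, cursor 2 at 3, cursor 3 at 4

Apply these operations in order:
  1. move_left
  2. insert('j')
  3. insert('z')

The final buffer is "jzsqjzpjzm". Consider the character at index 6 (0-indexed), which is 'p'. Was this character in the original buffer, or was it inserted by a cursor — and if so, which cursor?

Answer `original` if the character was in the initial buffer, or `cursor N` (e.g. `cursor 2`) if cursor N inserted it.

After op 1 (move_left): buffer="sqpm" (len 4), cursors c1@0 c2@2 c3@3, authorship ....
After op 2 (insert('j')): buffer="jsqjpjm" (len 7), cursors c1@1 c2@4 c3@6, authorship 1..2.3.
After op 3 (insert('z')): buffer="jzsqjzpjzm" (len 10), cursors c1@2 c2@6 c3@9, authorship 11..22.33.
Authorship (.=original, N=cursor N): 1 1 . . 2 2 . 3 3 .
Index 6: author = original

Answer: original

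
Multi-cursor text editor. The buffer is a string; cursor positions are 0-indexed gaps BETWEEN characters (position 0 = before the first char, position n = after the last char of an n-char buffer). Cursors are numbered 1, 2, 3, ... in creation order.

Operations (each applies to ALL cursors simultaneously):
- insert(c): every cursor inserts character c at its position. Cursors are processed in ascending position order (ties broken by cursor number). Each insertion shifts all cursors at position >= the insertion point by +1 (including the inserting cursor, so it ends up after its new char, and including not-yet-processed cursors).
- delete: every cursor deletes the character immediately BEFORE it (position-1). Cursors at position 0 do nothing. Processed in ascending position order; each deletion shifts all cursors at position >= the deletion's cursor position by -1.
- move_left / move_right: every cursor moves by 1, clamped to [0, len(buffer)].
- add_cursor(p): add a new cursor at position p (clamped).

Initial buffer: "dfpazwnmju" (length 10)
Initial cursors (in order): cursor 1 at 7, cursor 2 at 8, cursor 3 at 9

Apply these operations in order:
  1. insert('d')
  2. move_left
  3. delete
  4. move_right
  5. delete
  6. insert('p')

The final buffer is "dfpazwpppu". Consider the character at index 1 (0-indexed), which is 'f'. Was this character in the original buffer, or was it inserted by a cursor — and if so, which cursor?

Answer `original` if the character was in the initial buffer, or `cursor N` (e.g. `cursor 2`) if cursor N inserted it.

Answer: original

Derivation:
After op 1 (insert('d')): buffer="dfpazwndmdjdu" (len 13), cursors c1@8 c2@10 c3@12, authorship .......1.2.3.
After op 2 (move_left): buffer="dfpazwndmdjdu" (len 13), cursors c1@7 c2@9 c3@11, authorship .......1.2.3.
After op 3 (delete): buffer="dfpazwdddu" (len 10), cursors c1@6 c2@7 c3@8, authorship ......123.
After op 4 (move_right): buffer="dfpazwdddu" (len 10), cursors c1@7 c2@8 c3@9, authorship ......123.
After op 5 (delete): buffer="dfpazwu" (len 7), cursors c1@6 c2@6 c3@6, authorship .......
After op 6 (insert('p')): buffer="dfpazwpppu" (len 10), cursors c1@9 c2@9 c3@9, authorship ......123.
Authorship (.=original, N=cursor N): . . . . . . 1 2 3 .
Index 1: author = original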